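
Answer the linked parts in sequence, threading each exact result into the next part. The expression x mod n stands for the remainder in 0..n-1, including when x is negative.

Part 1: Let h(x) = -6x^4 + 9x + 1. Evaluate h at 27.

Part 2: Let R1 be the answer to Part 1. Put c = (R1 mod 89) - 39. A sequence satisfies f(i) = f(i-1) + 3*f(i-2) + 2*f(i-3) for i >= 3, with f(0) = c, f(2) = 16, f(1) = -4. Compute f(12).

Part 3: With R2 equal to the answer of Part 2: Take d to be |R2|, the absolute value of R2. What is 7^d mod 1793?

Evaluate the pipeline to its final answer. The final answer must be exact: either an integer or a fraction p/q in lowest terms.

361

Part 1: -6*(27)^4 + 9*(27)^1 + 1 = (-3188646) + (243) + (1) = -3188402; answer -3188402
Part 2: R1 = -3188402; c = -16; f(3) = 1*(16) + 3*(-4) + 2*(-16) = -28; iterating: f(3)=-28, f(4)=12, f(5)=-40, f(6)=-60, f(7)=-156, f(8)=-416, f(9)=-1004, f(10)=-2564, f(11)=-6408, f(12)=-16108; answer -16108
Part 3: R2 = -16108; d = 16108; squarings mod 1793: 7^1=7, 7^2=49, 7^4=608, 7^8=306, 7^16=400, 7^32=423, 7^64=1422, 7^128=1373, 7^256=686, 7^512=830, 7^1024=388, 7^2048=1725, 7^4096=1038, 7^8192=1644; 7^16108 = 7^4 * 7^8 * 7^32 * 7^64 * 7^128 * 7^512 * 7^1024 * 7^2048 * 7^4096 * 7^8192 = 361 (mod 1793); answer 361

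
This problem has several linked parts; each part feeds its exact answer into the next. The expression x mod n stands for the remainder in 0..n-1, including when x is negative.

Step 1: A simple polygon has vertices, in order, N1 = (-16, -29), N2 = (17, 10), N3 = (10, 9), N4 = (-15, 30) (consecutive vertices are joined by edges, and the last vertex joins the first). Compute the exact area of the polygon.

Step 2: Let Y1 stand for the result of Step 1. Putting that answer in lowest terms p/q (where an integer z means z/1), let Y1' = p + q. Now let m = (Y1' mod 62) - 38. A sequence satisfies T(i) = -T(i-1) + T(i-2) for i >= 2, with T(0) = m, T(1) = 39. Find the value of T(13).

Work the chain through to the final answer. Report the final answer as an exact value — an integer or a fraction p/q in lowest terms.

14415

Step 1: cross terms: (-16*10 - 17*-29)=333, (17*9 - 10*10)=53, (10*30 - -15*9)=435, (-15*-29 - -16*30)=915; twice the area = |1736| = 1736; area = 868; answer 868
Step 2: Y1 = 868; threaded value p + q = 869; m = -37; T(2) = -1*(39) + 1*(-37) = -76; iterating: T(2)=-76, T(3)=115, T(4)=-191, T(5)=306, T(6)=-497, T(7)=803, T(8)=-1300, T(9)=2103, T(10)=-3403, T(11)=5506, T(12)=-8909, T(13)=14415; answer 14415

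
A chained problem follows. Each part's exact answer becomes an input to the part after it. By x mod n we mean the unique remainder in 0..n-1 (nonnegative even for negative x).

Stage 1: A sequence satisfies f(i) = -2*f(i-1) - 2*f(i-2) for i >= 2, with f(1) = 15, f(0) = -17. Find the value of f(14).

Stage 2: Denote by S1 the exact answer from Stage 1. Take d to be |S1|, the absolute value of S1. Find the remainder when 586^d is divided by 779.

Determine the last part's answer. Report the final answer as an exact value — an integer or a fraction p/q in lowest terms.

119

Stage 1: f(2) = -2*(15) - 2*(-17) = 4; iterating: f(2)=4, f(3)=-38, f(4)=68, f(5)=-60, f(6)=-16, f(7)=152, f(8)=-272, f(9)=240, f(10)=64, f(11)=-608, f(12)=1088, f(13)=-960, f(14)=-256; answer -256
Stage 2: S1 = -256; d = 256; squarings mod 779: 586^1=586, 586^2=636, 586^4=195, 586^8=633, 586^16=283, 586^32=631, 586^64=92, 586^128=674, 586^256=119; 586^256 = 586^256 = 119 (mod 779); answer 119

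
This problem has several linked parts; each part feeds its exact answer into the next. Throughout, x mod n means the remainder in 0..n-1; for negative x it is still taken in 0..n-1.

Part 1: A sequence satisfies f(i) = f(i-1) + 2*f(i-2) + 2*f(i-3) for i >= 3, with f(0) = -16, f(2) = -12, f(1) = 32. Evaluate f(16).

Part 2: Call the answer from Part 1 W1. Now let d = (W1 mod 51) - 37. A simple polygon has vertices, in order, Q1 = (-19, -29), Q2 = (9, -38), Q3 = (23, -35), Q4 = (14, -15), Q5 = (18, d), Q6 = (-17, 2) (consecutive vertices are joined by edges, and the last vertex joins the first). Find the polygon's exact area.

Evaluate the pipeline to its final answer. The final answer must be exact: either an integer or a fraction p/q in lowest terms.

Part 1: f(3) = 1*(-12) + 2*(32) + 2*(-16) = 20; iterating: f(3)=20, f(4)=60, f(5)=76, f(6)=236, f(7)=508, f(8)=1132, f(9)=2620, f(10)=5900, f(11)=13404, f(12)=30444, f(13)=69052, f(14)=156748, f(15)=355740, f(16)=807340; answer 807340
Part 2: W1 = 807340; d = -27; cross terms: (-19*-38 - 9*-29)=983, (9*-35 - 23*-38)=559, (23*-15 - 14*-35)=145, (14*-27 - 18*-15)=-108, (18*2 - -17*-27)=-423, (-17*-29 - -19*2)=531; twice the area = |1687| = 1687; area = 1687/2; answer 1687/2

1687/2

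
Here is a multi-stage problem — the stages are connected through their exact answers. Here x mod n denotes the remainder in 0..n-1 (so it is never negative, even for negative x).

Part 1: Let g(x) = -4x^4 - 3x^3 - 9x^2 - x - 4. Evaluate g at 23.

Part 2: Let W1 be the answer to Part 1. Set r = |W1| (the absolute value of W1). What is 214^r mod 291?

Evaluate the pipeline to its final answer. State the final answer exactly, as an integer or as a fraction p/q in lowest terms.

Part 1: -4*(23)^4 - 3*(23)^3 - 9*(23)^2 - 1*(23)^1 - 4 = (-1119364) + (-36501) + (-4761) + (-23) + (-4) = -1160653; answer -1160653
Part 2: W1 = -1160653; r = 1160653; squarings mod 291: 214^1=214, 214^2=109, 214^4=241, 214^8=172, 214^16=193, 214^32=1, 214^64=1, 214^128=1, 214^256=1, 214^512=1, 214^1024=1, 214^2048=1, 214^4096=1, 214^8192=1, 214^16384=1, 214^32768=1, 214^65536=1, 214^131072=1, 214^262144=1, 214^524288=1, 214^1048576=1; 214^1160653 = 214^1 * 214^4 * 214^8 * 214^64 * 214^128 * 214^256 * 214^1024 * 214^4096 * 214^8192 * 214^32768 * 214^65536 * 214^1048576 = 175 (mod 291); answer 175

175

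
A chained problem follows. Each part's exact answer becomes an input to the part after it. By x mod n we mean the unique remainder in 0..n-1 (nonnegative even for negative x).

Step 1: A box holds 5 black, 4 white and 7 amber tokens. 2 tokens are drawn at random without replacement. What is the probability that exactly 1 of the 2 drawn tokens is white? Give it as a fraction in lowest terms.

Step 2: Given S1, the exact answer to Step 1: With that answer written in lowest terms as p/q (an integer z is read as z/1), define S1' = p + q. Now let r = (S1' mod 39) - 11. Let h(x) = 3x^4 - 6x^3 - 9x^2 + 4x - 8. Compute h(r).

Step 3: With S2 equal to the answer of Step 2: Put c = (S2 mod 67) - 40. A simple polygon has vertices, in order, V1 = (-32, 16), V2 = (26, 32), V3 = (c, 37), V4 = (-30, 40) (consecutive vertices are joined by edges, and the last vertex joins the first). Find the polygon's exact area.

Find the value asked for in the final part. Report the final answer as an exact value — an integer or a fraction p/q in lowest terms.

Step 1: total draws C(16,2) = 120; favorable C(4,1)*C(12,1) = 48; P = 2/5; answer 2/5
Step 2: S1 = 2/5; threaded value p + q = 7; r = -4; 3*(-4)^4 - 6*(-4)^3 - 9*(-4)^2 + 4*(-4)^1 - 8 = (768) + (384) + (-144) + (-16) + (-8) = 984; answer 984
Step 3: S2 = 984; c = 6; cross terms: (-32*32 - 26*16)=-1440, (26*37 - 6*32)=770, (6*40 - -30*37)=1350, (-30*16 - -32*40)=800; twice the area = |1480| = 1480; area = 740; answer 740

740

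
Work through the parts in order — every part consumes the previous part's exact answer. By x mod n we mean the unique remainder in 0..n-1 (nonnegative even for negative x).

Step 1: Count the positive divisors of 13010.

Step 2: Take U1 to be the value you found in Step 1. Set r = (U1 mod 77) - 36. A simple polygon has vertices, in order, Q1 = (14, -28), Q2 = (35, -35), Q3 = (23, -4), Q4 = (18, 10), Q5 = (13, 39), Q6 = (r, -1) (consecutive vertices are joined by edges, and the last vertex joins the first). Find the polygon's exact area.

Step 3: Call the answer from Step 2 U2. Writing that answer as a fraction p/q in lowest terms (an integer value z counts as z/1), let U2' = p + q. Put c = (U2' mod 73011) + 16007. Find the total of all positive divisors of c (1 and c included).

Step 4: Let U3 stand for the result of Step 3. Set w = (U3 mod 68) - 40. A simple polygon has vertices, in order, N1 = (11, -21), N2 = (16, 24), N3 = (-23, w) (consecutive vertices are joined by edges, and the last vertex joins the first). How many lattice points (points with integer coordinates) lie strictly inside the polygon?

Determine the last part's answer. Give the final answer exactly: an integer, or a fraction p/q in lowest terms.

754

Step 1: 13010 = 2 * 5 * 1301; number of divisors = (1+1) * (1+1) * (1+1) = 8; answer 8
Step 2: U1 = 8; r = -28; cross terms: (14*-35 - 35*-28)=490, (35*-4 - 23*-35)=665, (23*10 - 18*-4)=302, (18*39 - 13*10)=572, (13*-1 - -28*39)=1079, (-28*-28 - 14*-1)=798; twice the area = |3906| = 3906; area = 1953; answer 1953
Step 3: U2 = 1953; threaded value p + q = 1954; c = 17961; 17961 = 3 * 5987; sigma = (1 + 3) * (1 + 5987) = 4 * 5988 = 23952; answer 23952
Step 4: U3 = 23952; w = -24; cross terms: (11*24 - 16*-21)=600, (16*-24 - -23*24)=168, (-23*-21 - 11*-24)=747; twice the area = |1515| = 1515; area = 1515/2; boundary points = 5 + 3 + 1 = 9; strictly interior points = area - boundary/2 + 1 = 754; answer 754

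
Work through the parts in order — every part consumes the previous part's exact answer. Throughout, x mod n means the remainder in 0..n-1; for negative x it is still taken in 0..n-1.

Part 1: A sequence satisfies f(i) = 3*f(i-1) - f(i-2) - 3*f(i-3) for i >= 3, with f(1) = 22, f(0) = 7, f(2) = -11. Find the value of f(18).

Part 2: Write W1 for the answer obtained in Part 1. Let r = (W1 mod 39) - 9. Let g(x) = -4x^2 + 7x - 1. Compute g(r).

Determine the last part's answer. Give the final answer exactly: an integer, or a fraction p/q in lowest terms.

Part 1: f(3) = 3*(-11) - 1*(22) - 3*(7) = -76; iterating: f(3)=-76, f(4)=-283, f(5)=-740, f(6)=-1709, f(7)=-3538, f(8)=-6685, f(9)=-11390, f(10)=-16871, f(11)=-19168, f(12)=-6463, f(13)=50392, f(14)=215143, f(15)=614426, f(16)=1476959, f(17)=3171022, f(18)=6192829; answer 6192829
Part 2: W1 = 6192829; r = 10; -4*(10)^2 + 7*(10)^1 - 1 = (-400) + (70) + (-1) = -331; answer -331

-331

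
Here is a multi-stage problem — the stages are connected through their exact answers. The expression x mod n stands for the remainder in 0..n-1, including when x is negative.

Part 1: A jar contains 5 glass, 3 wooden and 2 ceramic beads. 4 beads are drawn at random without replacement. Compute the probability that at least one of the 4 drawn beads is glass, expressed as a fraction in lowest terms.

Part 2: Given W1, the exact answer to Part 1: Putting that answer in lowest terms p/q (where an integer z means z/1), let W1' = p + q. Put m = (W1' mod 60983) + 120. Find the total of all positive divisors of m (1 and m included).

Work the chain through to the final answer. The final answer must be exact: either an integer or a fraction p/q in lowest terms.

240

Part 1: total draws C(10,4) = 210; complement C(5,4) = 5; favorable 210 - 5 = 205; P = 41/42; answer 41/42
Part 2: W1 = 41/42; threaded value p + q = 83; m = 203; 203 = 7 * 29; sigma = (1 + 7) * (1 + 29) = 8 * 30 = 240; answer 240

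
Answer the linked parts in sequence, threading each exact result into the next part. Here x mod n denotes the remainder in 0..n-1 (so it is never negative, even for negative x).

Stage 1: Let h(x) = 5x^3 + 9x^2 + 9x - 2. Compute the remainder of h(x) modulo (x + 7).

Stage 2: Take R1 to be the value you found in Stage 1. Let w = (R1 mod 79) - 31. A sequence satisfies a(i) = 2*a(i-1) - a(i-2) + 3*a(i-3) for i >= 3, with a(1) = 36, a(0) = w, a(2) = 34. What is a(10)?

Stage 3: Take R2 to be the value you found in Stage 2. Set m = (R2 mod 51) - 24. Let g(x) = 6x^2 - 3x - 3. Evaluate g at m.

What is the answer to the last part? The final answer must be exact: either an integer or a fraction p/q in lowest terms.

Stage 1: remainder = value at the root: 5*(-7)^3 + 9*(-7)^2 + 9*(-7)^1 - 2 = (-1715) + (441) + (-63) + (-2) = -1339; answer -1339
Stage 2: R1 = -1339; w = -27; a(3) = 2*(34) - 1*(36) + 3*(-27) = -49; iterating: a(3)=-49, a(4)=-24, a(5)=103, a(6)=83, a(7)=-9, a(8)=208, a(9)=674, a(10)=1113; answer 1113
Stage 3: R2 = 1113; m = 18; 6*(18)^2 - 3*(18)^1 - 3 = (1944) + (-54) + (-3) = 1887; answer 1887

1887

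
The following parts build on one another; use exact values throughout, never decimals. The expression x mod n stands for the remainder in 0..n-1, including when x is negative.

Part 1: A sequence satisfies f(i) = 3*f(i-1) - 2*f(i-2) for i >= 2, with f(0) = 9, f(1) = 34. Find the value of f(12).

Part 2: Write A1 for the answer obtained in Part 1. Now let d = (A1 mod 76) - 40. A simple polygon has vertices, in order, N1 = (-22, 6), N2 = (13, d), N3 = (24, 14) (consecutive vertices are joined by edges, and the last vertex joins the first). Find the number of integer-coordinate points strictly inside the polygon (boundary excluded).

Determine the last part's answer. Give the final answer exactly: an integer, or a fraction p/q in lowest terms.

Part 1: f(2) = 3*(34) - 2*(9) = 84; iterating: f(2)=84, f(3)=184, f(4)=384, f(5)=784, f(6)=1584, f(7)=3184, f(8)=6384, f(9)=12784, f(10)=25584, f(11)=51184, f(12)=102384; answer 102384
Part 2: A1 = 102384; d = -28; cross terms: (-22*-28 - 13*6)=538, (13*14 - 24*-28)=854, (24*6 - -22*14)=452; twice the area = |1844| = 1844; area = 922; boundary points = 1 + 1 + 2 = 4; strictly interior points = area - boundary/2 + 1 = 921; answer 921

921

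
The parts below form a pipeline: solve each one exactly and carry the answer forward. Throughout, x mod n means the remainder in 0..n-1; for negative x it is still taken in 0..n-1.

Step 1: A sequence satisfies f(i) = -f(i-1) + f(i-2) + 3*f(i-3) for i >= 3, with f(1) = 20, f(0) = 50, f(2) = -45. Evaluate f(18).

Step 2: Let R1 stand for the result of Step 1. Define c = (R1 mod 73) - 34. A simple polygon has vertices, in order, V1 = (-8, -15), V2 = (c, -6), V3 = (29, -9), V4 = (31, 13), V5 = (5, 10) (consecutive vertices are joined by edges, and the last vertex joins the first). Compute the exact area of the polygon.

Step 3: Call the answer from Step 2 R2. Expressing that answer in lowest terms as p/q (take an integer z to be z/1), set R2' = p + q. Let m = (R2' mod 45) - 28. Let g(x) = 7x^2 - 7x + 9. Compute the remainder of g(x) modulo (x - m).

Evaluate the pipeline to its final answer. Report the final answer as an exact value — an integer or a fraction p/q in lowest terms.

Step 1: f(3) = -1*(-45) + 1*(20) + 3*(50) = 215; iterating: f(3)=215, f(4)=-200, f(5)=280, f(6)=165, f(7)=-485, f(8)=1490, f(9)=-1480, f(10)=1515, f(11)=1475, f(12)=-4400, f(13)=10420, f(14)=-10395, f(15)=7615, f(16)=13250, f(17)=-36820, f(18)=72915; answer 72915
Step 2: R1 = 72915; c = 27; cross terms: (-8*-6 - 27*-15)=453, (27*-9 - 29*-6)=-69, (29*13 - 31*-9)=656, (31*10 - 5*13)=245, (5*-15 - -8*10)=5; twice the area = |1290| = 1290; area = 645; answer 645
Step 3: R2 = 645; threaded value p + q = 646; m = -12; remainder = value at the root: 7*(-12)^2 - 7*(-12)^1 + 9 = (1008) + (84) + (9) = 1101; answer 1101

1101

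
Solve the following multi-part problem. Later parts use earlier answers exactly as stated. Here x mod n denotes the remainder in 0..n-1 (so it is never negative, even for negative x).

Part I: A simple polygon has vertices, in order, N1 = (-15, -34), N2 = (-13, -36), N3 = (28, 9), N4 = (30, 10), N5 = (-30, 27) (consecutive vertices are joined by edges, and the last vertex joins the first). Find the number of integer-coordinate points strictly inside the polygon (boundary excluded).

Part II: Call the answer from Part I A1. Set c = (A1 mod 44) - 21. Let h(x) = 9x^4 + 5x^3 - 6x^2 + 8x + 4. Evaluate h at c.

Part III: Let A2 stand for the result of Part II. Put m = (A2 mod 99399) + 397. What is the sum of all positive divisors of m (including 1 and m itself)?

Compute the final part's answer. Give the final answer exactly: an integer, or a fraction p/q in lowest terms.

Part I: cross terms: (-15*-36 - -13*-34)=98, (-13*9 - 28*-36)=891, (28*10 - 30*9)=10, (30*27 - -30*10)=1110, (-30*-34 - -15*27)=1425; twice the area = |3534| = 3534; area = 1767; boundary points = 2 + 1 + 1 + 1 + 1 = 6; strictly interior points = area - boundary/2 + 1 = 1765; answer 1765
Part II: A1 = 1765; c = -16; 9*(-16)^4 + 5*(-16)^3 - 6*(-16)^2 + 8*(-16)^1 + 4 = (589824) + (-20480) + (-1536) + (-128) + (4) = 567684; answer 567684
Part III: A2 = 567684; m = 71086; 71086 = 2 * 35543; sigma = (1 + 2) * (1 + 35543) = 3 * 35544 = 106632; answer 106632

106632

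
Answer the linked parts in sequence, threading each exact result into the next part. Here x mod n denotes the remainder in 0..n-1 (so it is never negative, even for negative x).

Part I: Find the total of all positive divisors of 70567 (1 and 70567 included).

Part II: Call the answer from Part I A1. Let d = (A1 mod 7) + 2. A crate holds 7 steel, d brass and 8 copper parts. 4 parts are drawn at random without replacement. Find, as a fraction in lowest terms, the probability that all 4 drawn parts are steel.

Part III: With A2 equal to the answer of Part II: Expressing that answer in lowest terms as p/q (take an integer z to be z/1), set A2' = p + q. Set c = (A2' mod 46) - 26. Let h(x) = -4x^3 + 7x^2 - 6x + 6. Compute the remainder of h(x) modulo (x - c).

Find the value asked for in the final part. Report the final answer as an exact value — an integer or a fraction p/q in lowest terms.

18278

Part I: 70567 = 7 * 17 * 593; sigma = (1 + 7) * (1 + 17) * (1 + 593) = 8 * 18 * 594 = 85536; answer 85536
Part II: A1 = 85536; d = 5; total draws C(20,4) = 4845; favorable C(7,4) = 35; P = 7/969; answer 7/969
Part III: A2 = 7/969; threaded value p + q = 976; c = -16; remainder = value at the root: -4*(-16)^3 + 7*(-16)^2 - 6*(-16)^1 + 6 = (16384) + (1792) + (96) + (6) = 18278; answer 18278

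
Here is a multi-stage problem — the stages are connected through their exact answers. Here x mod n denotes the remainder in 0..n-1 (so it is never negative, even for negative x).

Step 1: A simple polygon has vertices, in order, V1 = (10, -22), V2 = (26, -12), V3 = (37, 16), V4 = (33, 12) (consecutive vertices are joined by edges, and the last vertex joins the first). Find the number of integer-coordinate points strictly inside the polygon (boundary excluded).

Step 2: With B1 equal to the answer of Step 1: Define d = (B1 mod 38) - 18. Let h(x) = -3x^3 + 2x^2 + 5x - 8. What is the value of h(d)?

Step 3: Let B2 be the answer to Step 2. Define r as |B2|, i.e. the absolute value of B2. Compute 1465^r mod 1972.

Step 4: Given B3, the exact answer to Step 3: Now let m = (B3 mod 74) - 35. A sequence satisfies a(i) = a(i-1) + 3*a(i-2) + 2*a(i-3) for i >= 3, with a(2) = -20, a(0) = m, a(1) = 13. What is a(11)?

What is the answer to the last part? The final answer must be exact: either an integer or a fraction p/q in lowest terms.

-11798

Step 1: cross terms: (10*-12 - 26*-22)=452, (26*16 - 37*-12)=860, (37*12 - 33*16)=-84, (33*-22 - 10*12)=-846; twice the area = |382| = 382; area = 191; boundary points = 2 + 1 + 4 + 1 = 8; strictly interior points = area - boundary/2 + 1 = 188; answer 188
Step 2: B1 = 188; d = 18; -3*(18)^3 + 2*(18)^2 + 5*(18)^1 - 8 = (-17496) + (648) + (90) + (-8) = -16766; answer -16766
Step 3: B2 = -16766; r = 16766; squarings mod 1972: 1465^1=1465, 1465^2=689, 1465^4=1441, 1465^8=1937, 1465^16=1225, 1465^32=1905, 1465^64=545, 1465^128=1225, 1465^256=1905, 1465^512=545, 1465^1024=1225, 1465^2048=1905, 1465^4096=545, 1465^8192=1225, 1465^16384=1905; 1465^16766 = 1465^2 * 1465^4 * 1465^8 * 1465^16 * 1465^32 * 1465^64 * 1465^256 * 1465^16384 = 325 (mod 1972); answer 325
Step 4: B3 = 325; m = -6; a(3) = 1*(-20) + 3*(13) + 2*(-6) = 7; iterating: a(3)=7, a(4)=-27, a(5)=-46, a(6)=-113, a(7)=-305, a(8)=-736, a(9)=-1877, a(10)=-4695, a(11)=-11798; answer -11798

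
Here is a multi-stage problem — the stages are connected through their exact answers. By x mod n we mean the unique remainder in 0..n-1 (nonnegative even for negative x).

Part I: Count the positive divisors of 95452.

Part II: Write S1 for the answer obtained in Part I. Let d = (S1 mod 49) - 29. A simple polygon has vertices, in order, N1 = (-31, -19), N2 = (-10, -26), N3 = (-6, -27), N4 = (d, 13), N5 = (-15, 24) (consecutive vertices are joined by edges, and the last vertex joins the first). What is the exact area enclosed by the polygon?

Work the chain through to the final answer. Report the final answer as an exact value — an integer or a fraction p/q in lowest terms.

Part I: 95452 = 2^2 * 7^2 * 487; number of divisors = (2+1) * (2+1) * (1+1) = 18; answer 18
Part II: S1 = 18; d = -11; cross terms: (-31*-26 - -10*-19)=616, (-10*-27 - -6*-26)=114, (-6*13 - -11*-27)=-375, (-11*24 - -15*13)=-69, (-15*-19 - -31*24)=1029; twice the area = |1315| = 1315; area = 1315/2; answer 1315/2

1315/2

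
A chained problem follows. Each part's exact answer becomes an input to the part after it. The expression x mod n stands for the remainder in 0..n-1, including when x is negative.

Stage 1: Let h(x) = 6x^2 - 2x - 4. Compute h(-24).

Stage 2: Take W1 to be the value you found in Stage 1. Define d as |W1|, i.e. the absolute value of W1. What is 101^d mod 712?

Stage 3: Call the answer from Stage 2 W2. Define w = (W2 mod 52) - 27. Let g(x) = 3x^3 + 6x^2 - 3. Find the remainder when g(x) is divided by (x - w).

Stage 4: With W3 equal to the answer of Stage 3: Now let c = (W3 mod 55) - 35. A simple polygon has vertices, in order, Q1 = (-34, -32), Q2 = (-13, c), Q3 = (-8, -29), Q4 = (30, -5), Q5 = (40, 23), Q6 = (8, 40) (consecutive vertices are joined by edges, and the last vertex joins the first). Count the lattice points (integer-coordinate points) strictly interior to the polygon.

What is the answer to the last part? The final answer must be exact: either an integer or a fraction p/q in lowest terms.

Stage 1: 6*(-24)^2 - 2*(-24)^1 - 4 = (3456) + (48) + (-4) = 3500; answer 3500
Stage 2: W1 = 3500; d = 3500; squarings mod 712: 101^1=101, 101^2=233, 101^4=177, 101^8=1, 101^16=1, 101^32=1, 101^64=1, 101^128=1, 101^256=1, 101^512=1, 101^1024=1, 101^2048=1; 101^3500 = 101^4 * 101^8 * 101^32 * 101^128 * 101^256 * 101^1024 * 101^2048 = 177 (mod 712); answer 177
Stage 3: W2 = 177; w = -6; remainder = value at the root: 3*(-6)^3 + 6*(-6)^2 - 3 = (-648) + (216) + (-3) = -435; answer -435
Stage 4: W3 = -435; c = -30; cross terms: (-34*-30 - -13*-32)=604, (-13*-29 - -8*-30)=137, (-8*-5 - 30*-29)=910, (30*23 - 40*-5)=890, (40*40 - 8*23)=1416, (8*-32 - -34*40)=1104; twice the area = |5061| = 5061; area = 5061/2; boundary points = 1 + 1 + 2 + 2 + 1 + 6 = 13; strictly interior points = area - boundary/2 + 1 = 2525; answer 2525

2525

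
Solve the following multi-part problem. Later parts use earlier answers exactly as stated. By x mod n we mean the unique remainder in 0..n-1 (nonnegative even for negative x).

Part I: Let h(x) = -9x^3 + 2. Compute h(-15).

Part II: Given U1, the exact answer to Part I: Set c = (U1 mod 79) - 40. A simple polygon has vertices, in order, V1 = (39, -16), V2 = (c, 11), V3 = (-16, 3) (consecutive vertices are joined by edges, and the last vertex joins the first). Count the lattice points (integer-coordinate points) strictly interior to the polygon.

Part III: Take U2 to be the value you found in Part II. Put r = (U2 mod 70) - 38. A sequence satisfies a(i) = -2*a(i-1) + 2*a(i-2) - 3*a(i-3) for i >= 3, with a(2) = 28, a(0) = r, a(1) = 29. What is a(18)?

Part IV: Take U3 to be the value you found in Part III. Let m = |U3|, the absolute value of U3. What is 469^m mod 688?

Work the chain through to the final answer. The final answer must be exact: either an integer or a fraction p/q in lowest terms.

Part I: -9*(-15)^3 + 2 = (30375) + (2) = 30377; answer 30377
Part II: U1 = 30377; c = 1; cross terms: (39*11 - 1*-16)=445, (1*3 - -16*11)=179, (-16*-16 - 39*3)=139; twice the area = |763| = 763; area = 763/2; boundary points = 1 + 1 + 1 = 3; strictly interior points = area - boundary/2 + 1 = 381; answer 381
Part III: U2 = 381; r = -7; a(3) = -2*(28) + 2*(29) - 3*(-7) = 23; iterating: a(3)=23, a(4)=-77, a(5)=116, a(6)=-455, a(7)=1373, a(8)=-4004, a(9)=12119, a(10)=-36365, a(11)=108980, a(12)=-327047, a(13)=981149, a(14)=-2943332, a(15)=8830103, a(16)=-26490317, a(17)=79470836, a(18)=-238412615; answer -238412615
Part IV: U3 = -238412615; m = 238412615; squarings mod 688: 469^1=469, 469^2=489, 469^4=385, 469^8=305, 469^16=145, 469^32=385, 469^64=305, 469^128=145, 469^256=385, 469^512=305, 469^1024=145, 469^2048=385, 469^4096=305, 469^8192=145, 469^16384=385, 469^32768=305, 469^65536=145, 469^131072=385, 469^262144=305, 469^524288=145, 469^1048576=385, 469^2097152=305, 469^4194304=145, 469^8388608=385, 469^16777216=305, 469^33554432=145, 469^67108864=385, 469^134217728=305; 469^238412615 = 469^1 * 469^2 * 469^4 * 469^64 * 469^256 * 469^512 * 469^8192 * 469^16384 * 469^32768 * 469^65536 * 469^262144 * 469^1048576 * 469^2097152 * 469^33554432 * 469^67108864 * 469^134217728 = 429 (mod 688); answer 429

429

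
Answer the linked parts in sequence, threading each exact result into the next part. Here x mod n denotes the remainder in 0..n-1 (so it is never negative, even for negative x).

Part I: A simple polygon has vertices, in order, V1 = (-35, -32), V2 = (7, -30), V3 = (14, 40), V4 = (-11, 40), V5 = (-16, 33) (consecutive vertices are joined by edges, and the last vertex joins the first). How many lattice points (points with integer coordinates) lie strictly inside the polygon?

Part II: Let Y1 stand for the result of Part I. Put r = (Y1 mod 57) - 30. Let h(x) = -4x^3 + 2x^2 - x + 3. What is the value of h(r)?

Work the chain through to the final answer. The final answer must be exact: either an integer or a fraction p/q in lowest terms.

-22695

Part I: cross terms: (-35*-30 - 7*-32)=1274, (7*40 - 14*-30)=700, (14*40 - -11*40)=1000, (-11*33 - -16*40)=277, (-16*-32 - -35*33)=1667; twice the area = |4918| = 4918; area = 2459; boundary points = 2 + 7 + 25 + 1 + 1 = 36; strictly interior points = area - boundary/2 + 1 = 2442; answer 2442
Part II: Y1 = 2442; r = 18; -4*(18)^3 + 2*(18)^2 - 1*(18)^1 + 3 = (-23328) + (648) + (-18) + (3) = -22695; answer -22695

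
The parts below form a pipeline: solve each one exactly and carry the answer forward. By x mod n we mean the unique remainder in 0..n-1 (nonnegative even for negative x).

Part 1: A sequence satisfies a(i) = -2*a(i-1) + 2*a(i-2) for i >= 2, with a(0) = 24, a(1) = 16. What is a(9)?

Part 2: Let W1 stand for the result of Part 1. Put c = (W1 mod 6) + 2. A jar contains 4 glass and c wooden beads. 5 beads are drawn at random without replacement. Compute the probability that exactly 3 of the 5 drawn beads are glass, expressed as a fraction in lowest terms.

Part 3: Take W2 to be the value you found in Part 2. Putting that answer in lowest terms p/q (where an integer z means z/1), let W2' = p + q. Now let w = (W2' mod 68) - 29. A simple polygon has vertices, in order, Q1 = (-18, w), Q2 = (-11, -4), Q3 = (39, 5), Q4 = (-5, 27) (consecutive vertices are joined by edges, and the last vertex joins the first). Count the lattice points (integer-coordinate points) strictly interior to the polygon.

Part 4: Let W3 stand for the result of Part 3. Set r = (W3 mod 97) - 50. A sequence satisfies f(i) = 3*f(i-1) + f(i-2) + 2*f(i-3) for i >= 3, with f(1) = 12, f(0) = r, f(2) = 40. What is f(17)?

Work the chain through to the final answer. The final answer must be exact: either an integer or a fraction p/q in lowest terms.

Part 1: a(2) = -2*(16) + 2*(24) = 16; iterating: a(2)=16, a(3)=0, a(4)=32, a(5)=-64, a(6)=192, a(7)=-512, a(8)=1408, a(9)=-3840; answer -3840
Part 2: W1 = -3840; c = 2; total draws C(6,5) = 6; favorable C(4,3)*C(2,2) = 4; P = 2/3; answer 2/3
Part 3: W2 = 2/3; threaded value p + q = 5; w = -24; cross terms: (-18*-4 - -11*-24)=-192, (-11*5 - 39*-4)=101, (39*27 - -5*5)=1078, (-5*-24 - -18*27)=606; twice the area = |1593| = 1593; area = 1593/2; boundary points = 1 + 1 + 22 + 1 = 25; strictly interior points = area - boundary/2 + 1 = 785; answer 785
Part 4: W3 = 785; r = -41; f(3) = 3*(40) + 1*(12) + 2*(-41) = 50; iterating: f(3)=50, f(4)=214, f(5)=772, f(6)=2630, f(7)=9090, f(8)=31444, f(9)=108682, f(10)=375670, f(11)=1298580, f(12)=4488774, f(13)=15516242, f(14)=53634660, f(15)=185397770, f(16)=640860454, f(17)=2215248452; answer 2215248452

2215248452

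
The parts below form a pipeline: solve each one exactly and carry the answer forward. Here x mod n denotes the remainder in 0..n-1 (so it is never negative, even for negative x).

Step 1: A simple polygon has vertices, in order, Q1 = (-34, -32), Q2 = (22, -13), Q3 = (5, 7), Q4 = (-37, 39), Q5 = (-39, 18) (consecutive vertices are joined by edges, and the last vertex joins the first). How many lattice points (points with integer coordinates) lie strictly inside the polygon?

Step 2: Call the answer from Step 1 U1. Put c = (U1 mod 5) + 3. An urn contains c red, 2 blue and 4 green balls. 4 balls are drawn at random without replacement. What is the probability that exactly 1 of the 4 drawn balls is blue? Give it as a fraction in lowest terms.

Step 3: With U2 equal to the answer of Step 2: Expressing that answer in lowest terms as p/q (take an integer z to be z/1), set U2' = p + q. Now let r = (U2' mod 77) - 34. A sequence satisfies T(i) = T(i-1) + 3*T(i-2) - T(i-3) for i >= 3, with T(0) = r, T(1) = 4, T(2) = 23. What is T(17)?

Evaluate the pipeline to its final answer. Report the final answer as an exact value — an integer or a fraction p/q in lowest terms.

Step 1: cross terms: (-34*-13 - 22*-32)=1146, (22*7 - 5*-13)=219, (5*39 - -37*7)=454, (-37*18 - -39*39)=855, (-39*-32 - -34*18)=1860; twice the area = |4534| = 4534; area = 2267; boundary points = 1 + 1 + 2 + 1 + 5 = 10; strictly interior points = area - boundary/2 + 1 = 2263; answer 2263
Step 2: U1 = 2263; c = 6; total draws C(12,4) = 495; favorable C(2,1)*C(10,3) = 240; P = 16/33; answer 16/33
Step 3: U2 = 16/33; threaded value p + q = 49; r = 15; T(3) = 1*(23) + 3*(4) - 1*(15) = 20; iterating: T(3)=20, T(4)=85, T(5)=122, T(6)=357, T(7)=638, T(8)=1587, T(9)=3144, T(10)=7267, T(11)=15112, T(12)=33769, T(13)=71838, T(14)=158033, T(15)=339778, T(16)=742039, T(17)=1603340; answer 1603340

1603340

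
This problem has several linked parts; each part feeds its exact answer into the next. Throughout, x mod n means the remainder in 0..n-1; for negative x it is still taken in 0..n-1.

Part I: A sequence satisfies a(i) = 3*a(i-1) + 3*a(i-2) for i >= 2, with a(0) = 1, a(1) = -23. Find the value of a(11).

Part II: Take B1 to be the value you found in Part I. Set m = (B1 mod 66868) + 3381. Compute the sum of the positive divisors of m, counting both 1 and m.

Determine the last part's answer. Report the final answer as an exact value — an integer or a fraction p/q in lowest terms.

35340

Part I: a(2) = 3*(-23) + 3*(1) = -66; iterating: a(2)=-66, a(3)=-267, a(4)=-999, a(5)=-3798, a(6)=-14391, a(7)=-54567, a(8)=-206874, a(9)=-784323, a(10)=-2973591, a(11)=-11273742; answer -11273742
Part II: B1 = -11273742; m = 30331; 30331 = 7^2 * 619; sigma = (1 + 7 + 49) * (1 + 619) = 57 * 620 = 35340; answer 35340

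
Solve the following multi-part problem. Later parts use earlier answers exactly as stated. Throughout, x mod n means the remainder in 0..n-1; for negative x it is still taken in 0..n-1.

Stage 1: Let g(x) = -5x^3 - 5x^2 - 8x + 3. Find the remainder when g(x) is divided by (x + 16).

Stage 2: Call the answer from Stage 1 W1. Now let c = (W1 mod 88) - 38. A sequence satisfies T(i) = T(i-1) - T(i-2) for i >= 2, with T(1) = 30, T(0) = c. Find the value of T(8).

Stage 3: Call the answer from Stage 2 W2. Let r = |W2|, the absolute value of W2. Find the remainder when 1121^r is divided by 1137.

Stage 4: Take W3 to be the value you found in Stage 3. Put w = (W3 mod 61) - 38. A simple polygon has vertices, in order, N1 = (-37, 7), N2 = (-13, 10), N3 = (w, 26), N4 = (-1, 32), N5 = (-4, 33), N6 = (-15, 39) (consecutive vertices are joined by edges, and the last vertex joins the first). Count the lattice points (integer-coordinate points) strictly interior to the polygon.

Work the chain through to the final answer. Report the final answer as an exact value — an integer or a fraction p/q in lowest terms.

763

Stage 1: remainder = value at the root: -5*(-16)^3 - 5*(-16)^2 - 8*(-16)^1 + 3 = (20480) + (-1280) + (128) + (3) = 19331; answer 19331
Stage 2: W1 = 19331; c = 21; T(2) = 1*(30) - 1*(21) = 9; iterating: T(2)=9, T(3)=-21, T(4)=-30, T(5)=-9, T(6)=21, T(7)=30, T(8)=9; answer 9
Stage 3: W2 = 9; r = 9; squarings mod 1137: 1121^1=1121, 1121^2=256, 1121^4=727, 1121^8=961; 1121^9 = 1121^1 * 1121^8 = 542 (mod 1137); answer 542
Stage 4: W3 = 542; w = 16; cross terms: (-37*10 - -13*7)=-279, (-13*26 - 16*10)=-498, (16*32 - -1*26)=538, (-1*33 - -4*32)=95, (-4*39 - -15*33)=339, (-15*7 - -37*39)=1338; twice the area = |1533| = 1533; area = 1533/2; boundary points = 3 + 1 + 1 + 1 + 1 + 2 = 9; strictly interior points = area - boundary/2 + 1 = 763; answer 763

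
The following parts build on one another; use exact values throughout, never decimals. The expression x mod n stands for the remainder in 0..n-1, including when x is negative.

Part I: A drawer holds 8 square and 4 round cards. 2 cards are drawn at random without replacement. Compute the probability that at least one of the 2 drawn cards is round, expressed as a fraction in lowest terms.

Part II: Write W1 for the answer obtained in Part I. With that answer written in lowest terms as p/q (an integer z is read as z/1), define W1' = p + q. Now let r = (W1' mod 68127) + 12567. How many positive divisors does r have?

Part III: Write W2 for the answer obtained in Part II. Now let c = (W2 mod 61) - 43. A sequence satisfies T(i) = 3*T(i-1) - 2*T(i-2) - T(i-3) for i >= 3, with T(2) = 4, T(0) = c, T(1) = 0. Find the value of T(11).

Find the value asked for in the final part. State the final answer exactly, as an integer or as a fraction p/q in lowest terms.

Part I: total draws C(12,2) = 66; complement C(8,2) = 28; favorable 66 - 28 = 38; P = 19/33; answer 19/33
Part II: W1 = 19/33; threaded value p + q = 52; r = 12619; 12619 is prime, so its only divisors are 1 and 12619; count = 2; answer 2
Part III: W2 = 2; c = -41; T(3) = 3*(4) - 2*(0) - 1*(-41) = 53; iterating: T(3)=53, T(4)=151, T(5)=343, T(6)=674, T(7)=1185, T(8)=1864, T(9)=2548, T(10)=2731, T(11)=1233; answer 1233

1233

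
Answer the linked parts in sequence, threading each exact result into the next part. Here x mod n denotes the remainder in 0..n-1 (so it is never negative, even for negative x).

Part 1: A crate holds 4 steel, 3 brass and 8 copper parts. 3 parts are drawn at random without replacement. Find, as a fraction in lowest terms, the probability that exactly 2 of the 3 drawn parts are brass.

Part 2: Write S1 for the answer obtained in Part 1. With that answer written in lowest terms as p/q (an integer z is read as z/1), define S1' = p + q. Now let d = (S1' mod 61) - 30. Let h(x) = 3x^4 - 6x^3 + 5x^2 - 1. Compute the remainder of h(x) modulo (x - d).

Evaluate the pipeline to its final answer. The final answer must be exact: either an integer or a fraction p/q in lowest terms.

1716065

Part 1: total draws C(15,3) = 455; favorable C(3,2)*C(12,1) = 36; P = 36/455; answer 36/455
Part 2: S1 = 36/455; threaded value p + q = 491; d = -27; remainder = value at the root: 3*(-27)^4 - 6*(-27)^3 + 5*(-27)^2 - 1 = (1594323) + (118098) + (3645) + (-1) = 1716065; answer 1716065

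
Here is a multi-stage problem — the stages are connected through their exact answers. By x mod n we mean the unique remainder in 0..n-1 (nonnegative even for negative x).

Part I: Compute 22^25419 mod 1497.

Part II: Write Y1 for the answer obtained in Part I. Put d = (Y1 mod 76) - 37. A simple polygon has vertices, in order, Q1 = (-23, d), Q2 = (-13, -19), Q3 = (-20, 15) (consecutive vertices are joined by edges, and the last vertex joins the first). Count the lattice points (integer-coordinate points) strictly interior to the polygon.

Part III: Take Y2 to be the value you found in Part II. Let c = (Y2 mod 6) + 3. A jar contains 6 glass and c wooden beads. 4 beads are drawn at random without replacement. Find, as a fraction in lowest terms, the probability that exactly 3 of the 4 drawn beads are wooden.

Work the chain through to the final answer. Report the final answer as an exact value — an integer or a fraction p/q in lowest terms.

8/33

Part I: squarings mod 1497: 22^1=22, 22^2=484, 22^4=724, 22^8=226, 22^16=178, 22^32=247, 22^64=1129, 22^128=694, 22^256=1099, 22^512=1219, 22^1024=937, 22^2048=727, 22^4096=88, 22^8192=259, 22^16384=1213; 22^25419 = 22^1 * 22^2 * 22^8 * 22^64 * 22^256 * 22^512 * 22^8192 * 22^16384 = 1363 (mod 1497); answer 1363
Part II: Y1 = 1363; d = 34; cross terms: (-23*-19 - -13*34)=879, (-13*15 - -20*-19)=-575, (-20*34 - -23*15)=-335; twice the area = |-31| = 31; area = 31/2; boundary points = 1 + 1 + 1 = 3; strictly interior points = area - boundary/2 + 1 = 15; answer 15
Part III: Y2 = 15; c = 6; total draws C(12,4) = 495; favorable C(6,3)*C(6,1) = 120; P = 8/33; answer 8/33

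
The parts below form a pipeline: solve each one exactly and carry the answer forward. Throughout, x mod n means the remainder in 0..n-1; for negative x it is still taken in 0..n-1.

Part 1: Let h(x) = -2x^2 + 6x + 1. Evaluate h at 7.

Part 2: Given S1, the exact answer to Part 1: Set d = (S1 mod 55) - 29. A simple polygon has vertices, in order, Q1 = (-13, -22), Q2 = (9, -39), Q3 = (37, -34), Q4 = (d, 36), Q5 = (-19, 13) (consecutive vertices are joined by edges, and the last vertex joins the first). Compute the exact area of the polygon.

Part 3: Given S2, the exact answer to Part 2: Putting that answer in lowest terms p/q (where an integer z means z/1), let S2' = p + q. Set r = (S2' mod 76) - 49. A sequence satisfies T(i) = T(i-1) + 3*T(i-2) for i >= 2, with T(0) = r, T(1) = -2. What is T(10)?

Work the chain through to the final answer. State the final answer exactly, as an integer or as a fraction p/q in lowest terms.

-43466

Part 1: -2*(7)^2 + 6*(7)^1 + 1 = (-98) + (42) + (1) = -55; answer -55
Part 2: S1 = -55; d = -29; cross terms: (-13*-39 - 9*-22)=705, (9*-34 - 37*-39)=1137, (37*36 - -29*-34)=346, (-29*13 - -19*36)=307, (-19*-22 - -13*13)=587; twice the area = |3082| = 3082; area = 1541; answer 1541
Part 3: S2 = 1541; threaded value p + q = 1542; r = -27; T(2) = 1*(-2) + 3*(-27) = -83; iterating: T(2)=-83, T(3)=-89, T(4)=-338, T(5)=-605, T(6)=-1619, T(7)=-3434, T(8)=-8291, T(9)=-18593, T(10)=-43466; answer -43466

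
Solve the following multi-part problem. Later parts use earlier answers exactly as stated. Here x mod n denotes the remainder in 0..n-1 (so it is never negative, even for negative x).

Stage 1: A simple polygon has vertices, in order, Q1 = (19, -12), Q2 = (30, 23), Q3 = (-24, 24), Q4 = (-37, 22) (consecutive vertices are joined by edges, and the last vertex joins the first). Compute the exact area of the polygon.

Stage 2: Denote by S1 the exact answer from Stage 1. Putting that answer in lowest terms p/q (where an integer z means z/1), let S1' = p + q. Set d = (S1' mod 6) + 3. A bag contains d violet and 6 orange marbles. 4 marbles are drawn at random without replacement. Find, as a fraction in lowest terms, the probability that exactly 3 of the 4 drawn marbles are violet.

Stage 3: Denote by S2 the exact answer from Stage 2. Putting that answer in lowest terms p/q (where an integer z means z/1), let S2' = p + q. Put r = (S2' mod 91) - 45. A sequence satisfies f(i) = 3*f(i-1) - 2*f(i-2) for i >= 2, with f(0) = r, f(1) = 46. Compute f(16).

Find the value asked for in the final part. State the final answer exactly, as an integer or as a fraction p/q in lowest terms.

Stage 1: cross terms: (19*23 - 30*-12)=797, (30*24 - -24*23)=1272, (-24*22 - -37*24)=360, (-37*-12 - 19*22)=26; twice the area = |2455| = 2455; area = 2455/2; answer 2455/2
Stage 2: S1 = 2455/2; threaded value p + q = 2457; d = 6; total draws C(12,4) = 495; favorable C(6,3)*C(6,1) = 120; P = 8/33; answer 8/33
Stage 3: S2 = 8/33; threaded value p + q = 41; r = -4; f(2) = 3*(46) - 2*(-4) = 146; iterating: f(2)=146, f(3)=346, f(4)=746, f(5)=1546, f(6)=3146, f(7)=6346, f(8)=12746, f(9)=25546, f(10)=51146, f(11)=102346, f(12)=204746, f(13)=409546, f(14)=819146, f(15)=1638346, f(16)=3276746; answer 3276746

3276746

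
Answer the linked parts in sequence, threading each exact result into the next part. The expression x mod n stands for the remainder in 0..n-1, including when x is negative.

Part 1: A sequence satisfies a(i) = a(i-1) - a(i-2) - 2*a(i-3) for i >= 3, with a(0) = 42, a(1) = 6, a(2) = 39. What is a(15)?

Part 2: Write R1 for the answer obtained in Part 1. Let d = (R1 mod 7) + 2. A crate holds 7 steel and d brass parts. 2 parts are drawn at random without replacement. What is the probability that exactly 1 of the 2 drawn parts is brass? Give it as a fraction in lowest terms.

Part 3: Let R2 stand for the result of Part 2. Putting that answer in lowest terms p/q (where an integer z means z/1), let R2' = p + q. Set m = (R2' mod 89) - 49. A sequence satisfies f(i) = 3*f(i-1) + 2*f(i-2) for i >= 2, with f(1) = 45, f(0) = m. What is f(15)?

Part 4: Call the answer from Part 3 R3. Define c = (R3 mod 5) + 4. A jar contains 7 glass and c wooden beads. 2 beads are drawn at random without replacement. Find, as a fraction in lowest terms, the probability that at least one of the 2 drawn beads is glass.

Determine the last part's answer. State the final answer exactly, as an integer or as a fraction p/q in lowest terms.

Part 1: a(3) = 1*(39) - 1*(6) - 2*(42) = -51; iterating: a(3)=-51, a(4)=-102, a(5)=-129, a(6)=75, a(7)=408, a(8)=591, a(9)=33, a(10)=-1374, a(11)=-2589, a(12)=-1281, a(13)=4056, a(14)=10515, a(15)=9021; answer 9021
Part 2: R1 = 9021; d = 7; total draws C(14,2) = 91; favorable C(7,1)*C(7,1) = 49; P = 7/13; answer 7/13
Part 3: R2 = 7/13; threaded value p + q = 20; m = -29; f(2) = 3*(45) + 2*(-29) = 77; iterating: f(2)=77, f(3)=321, f(4)=1117, f(5)=3993, f(6)=14213, f(7)=50625, f(8)=180301, f(9)=642153, f(10)=2287061, f(11)=8145489, f(12)=29010589, f(13)=103322745, f(14)=367989413, f(15)=1310613729; answer 1310613729
Part 4: R3 = 1310613729; c = 8; total draws C(15,2) = 105; complement C(8,2) = 28; favorable 105 - 28 = 77; P = 11/15; answer 11/15

11/15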